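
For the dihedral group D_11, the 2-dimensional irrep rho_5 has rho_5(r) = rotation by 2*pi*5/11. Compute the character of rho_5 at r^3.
chi_{rho_5}(r^3) = 2*cos(2*pi*5*3/11) = -2*cos(3*pi/11)

Why: rho_5(r^3) is rotation by angle 2*pi*5*3/11, whose trace is 2*cos(2*pi*5*3/11) = -2*cos(3*pi/11).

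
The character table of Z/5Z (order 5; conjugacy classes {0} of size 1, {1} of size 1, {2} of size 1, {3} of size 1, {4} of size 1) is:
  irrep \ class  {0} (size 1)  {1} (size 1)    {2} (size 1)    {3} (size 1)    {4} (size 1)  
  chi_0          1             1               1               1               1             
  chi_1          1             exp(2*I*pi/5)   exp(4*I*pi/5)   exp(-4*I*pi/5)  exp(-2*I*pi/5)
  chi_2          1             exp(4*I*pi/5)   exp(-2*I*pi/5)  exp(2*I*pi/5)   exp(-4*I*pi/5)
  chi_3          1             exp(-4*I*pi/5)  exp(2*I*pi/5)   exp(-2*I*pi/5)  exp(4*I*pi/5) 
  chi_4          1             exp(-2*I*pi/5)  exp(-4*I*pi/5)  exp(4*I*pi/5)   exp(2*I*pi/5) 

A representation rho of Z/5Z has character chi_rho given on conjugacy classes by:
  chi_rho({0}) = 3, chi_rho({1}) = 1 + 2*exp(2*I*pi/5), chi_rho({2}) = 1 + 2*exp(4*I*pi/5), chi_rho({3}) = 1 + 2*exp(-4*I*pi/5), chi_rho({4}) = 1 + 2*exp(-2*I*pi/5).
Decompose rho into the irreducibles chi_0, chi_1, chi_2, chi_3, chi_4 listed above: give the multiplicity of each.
Multiplicities: chi_0: 1, chi_1: 2, chi_2: 0, chi_3: 0, chi_4: 0.

Why: Use <chi_rho, chi> = (1/|G|) sum_C |C| * chi_rho(C) * conj(chi(C)) with |G| = 5 for each irreducible chi in the table:
  <chi_rho, chi_0> = (1/5)[1*(3)*conj(1) + 1*(1 + 2*exp(2*I*pi/5))*conj(1) + 1*(1 + 2*exp(4*I*pi/5))*conj(1) + 1*(1 + 2*exp(-4*I*pi/5))*conj(1) + 1*(1 + 2*exp(-2*I*pi/5))*conj(1)]
      = (1/5)[(3) + (1 + 2*exp(2*I*pi/5)) + (1 + 2*exp(4*I*pi/5)) + (1 + 2*exp(-4*I*pi/5)) + (1 + 2*exp(-2*I*pi/5))] = 5/5 = 1
  <chi_rho, chi_1> = (1/5)[1*(3)*conj(1) + 1*(1 + 2*exp(2*I*pi/5))*conj(exp(2*I*pi/5)) + 1*(1 + 2*exp(4*I*pi/5))*conj(exp(4*I*pi/5)) + 1*(1 + 2*exp(-4*I*pi/5))*conj(exp(-4*I*pi/5)) + 1*(1 + 2*exp(-2*I*pi/5))*conj(exp(-2*I*pi/5))]
      = (1/5)[(3) + (2 + exp(-2*I*pi/5)) + (2 + exp(-4*I*pi/5)) + (2 + exp(4*I*pi/5)) + (2 + exp(2*I*pi/5))] = 10/5 = 2
  <chi_rho, chi_2> = (1/5)[1*(3)*conj(1) + 1*(1 + 2*exp(2*I*pi/5))*conj(exp(4*I*pi/5)) + 1*(1 + 2*exp(4*I*pi/5))*conj(exp(-2*I*pi/5)) + 1*(1 + 2*exp(-4*I*pi/5))*conj(exp(2*I*pi/5)) + 1*(1 + 2*exp(-2*I*pi/5))*conj(exp(-4*I*pi/5))]
      = (1/5)[(3) + (2*exp(-2*I*pi/5) + exp(-4*I*pi/5)) + (2*exp(-4*I*pi/5) + exp(2*I*pi/5)) + (exp(-2*I*pi/5) + 2*exp(4*I*pi/5)) + (exp(4*I*pi/5) + 2*exp(2*I*pi/5))] = 0/5 = 0
  <chi_rho, chi_3> = (1/5)[1*(3)*conj(1) + 1*(1 + 2*exp(2*I*pi/5))*conj(exp(-4*I*pi/5)) + 1*(1 + 2*exp(4*I*pi/5))*conj(exp(2*I*pi/5)) + 1*(1 + 2*exp(-4*I*pi/5))*conj(exp(-2*I*pi/5)) + 1*(1 + 2*exp(-2*I*pi/5))*conj(exp(4*I*pi/5))]
      = (1/5)[(3) + (2*exp(-4*I*pi/5) + exp(4*I*pi/5)) + (exp(-2*I*pi/5) + 2*exp(2*I*pi/5)) + (2*exp(-2*I*pi/5) + exp(2*I*pi/5)) + (exp(-4*I*pi/5) + 2*exp(4*I*pi/5))] = 0/5 = 0
  <chi_rho, chi_4> = (1/5)[1*(3)*conj(1) + 1*(1 + 2*exp(2*I*pi/5))*conj(exp(-2*I*pi/5)) + 1*(1 + 2*exp(4*I*pi/5))*conj(exp(-4*I*pi/5)) + 1*(1 + 2*exp(-4*I*pi/5))*conj(exp(4*I*pi/5)) + 1*(1 + 2*exp(-2*I*pi/5))*conj(exp(2*I*pi/5))]
      = (1/5)[(3) + (exp(2*I*pi/5) + 2*exp(4*I*pi/5)) + (2*exp(-2*I*pi/5) + exp(4*I*pi/5)) + (exp(-4*I*pi/5) + 2*exp(2*I*pi/5)) + (2*exp(-4*I*pi/5) + exp(-2*I*pi/5))] = 0/5 = 0
(Exp terms are combined using exp(i*s)*conj(exp(i*t)) = exp(i*(s-t)), and sums of them are collapsed using the identity that for every m > 1 the m distinct m-th roots of unity sum to 0, e.g. 1 + exp(2*I*pi/3) + exp(-2*I*pi/3) = 0.)
Dimension check: dim(rho) = sum (mult * dim) = 1*1 + 2*1 + 0*1 + 0*1 + 0*1 = 3 = chi_rho(e) = 3.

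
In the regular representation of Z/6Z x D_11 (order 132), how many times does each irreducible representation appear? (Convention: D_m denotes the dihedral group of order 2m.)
Each irreducible V_i of dimension d_i appears with multiplicity d_i, i.e. rho_reg = (direct sum over all irreducibles V_i) d_i V_i. The irreducible dimensions for Z/6Z x D_11 are 1, 1, 1, 1, 1, 1, 1, 1, 1, 1, 1, 1, 2, 2, 2, 2, 2, 2, 2, 2, 2, 2, 2, 2, 2, 2, 2, 2, 2, 2, 2, 2, 2, 2, 2, 2, 2, 2, 2, 2, 2, 2: 12 irreducibles of dimension 1, each with multiplicity 1; 30 irreducibles of dimension 2, each with multiplicity 2. Total dimension 12*1*1 + 30*2*2 = 132 = |G|.

Solution. General theorem: in the regular representation of a finite group G, each irreducible appears with multiplicity equal to its dimension. Check: dim(rho_reg) = sum d_i^2 = 1 + 1 + 1 + 1 + 1 + 1 + 1 + 1 + 1 + 1 + 1 + 1 + 4 + 4 + 4 + 4 + 4 + 4 + 4 + 4 + 4 + 4 + 4 + 4 + 4 + 4 + 4 + 4 + 4 + 4 + 4 + 4 + 4 + 4 + 4 + 4 + 4 + 4 + 4 + 4 + 4 + 4 = 132 = |G|.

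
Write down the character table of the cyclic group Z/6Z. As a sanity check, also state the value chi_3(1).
Character table of Z/6Z (irreps indexed chi_0,...,chi_5 with chi_k(m) = zeta_6^(k*m), zeta_6 = exp(2*pi*i/6)):
  irrep \ class  {0} (size 1)  {1} (size 1)    {2} (size 1)    {3} (size 1)  {4} (size 1)    {5} (size 1)  
  chi_0          1             1               1               1             1               1             
  chi_1          1             exp(I*pi/3)     exp(2*I*pi/3)   -1            exp(-2*I*pi/3)  exp(-I*pi/3)  
  chi_2          1             exp(2*I*pi/3)   exp(-2*I*pi/3)  1             exp(2*I*pi/3)   exp(-2*I*pi/3)
  chi_3          1             -1              1               -1            1               -1            
  chi_4          1             exp(-2*I*pi/3)  exp(2*I*pi/3)   1             exp(-2*I*pi/3)  exp(2*I*pi/3) 
  chi_5          1             exp(-I*pi/3)    exp(-2*I*pi/3)  -1            exp(2*I*pi/3)   exp(I*pi/3)   

Spot check: chi_3(1) = zeta_6^(3*1) = zeta_6^3 = -1.

Proof sketch: Z/6Z is abelian, so all 6 irreducible complex representations are 1-dimensional. They are given by chi_k(m) = zeta_6^(k*m) for k = 0,...,5. Row orthogonality: sum_m chi_k(m) conj(chi_l(m)) = 6 * [k = l].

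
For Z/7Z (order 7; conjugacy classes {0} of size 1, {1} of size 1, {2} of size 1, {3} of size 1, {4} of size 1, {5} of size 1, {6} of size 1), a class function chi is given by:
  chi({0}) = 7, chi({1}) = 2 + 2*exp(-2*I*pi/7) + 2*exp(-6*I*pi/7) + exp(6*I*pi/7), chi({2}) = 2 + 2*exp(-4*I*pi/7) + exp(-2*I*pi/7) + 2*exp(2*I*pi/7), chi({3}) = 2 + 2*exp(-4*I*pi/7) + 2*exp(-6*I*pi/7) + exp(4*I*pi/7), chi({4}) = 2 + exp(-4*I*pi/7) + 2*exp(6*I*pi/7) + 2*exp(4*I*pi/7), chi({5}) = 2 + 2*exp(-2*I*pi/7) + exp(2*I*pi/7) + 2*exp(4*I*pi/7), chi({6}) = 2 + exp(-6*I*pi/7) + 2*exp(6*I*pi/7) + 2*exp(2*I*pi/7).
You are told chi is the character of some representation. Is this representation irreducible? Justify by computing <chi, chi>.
Not irreducible (reducible): <chi, chi> = 13 > 1.

Details: <chi, chi> = (1/|G|) sum_C |C| * |chi(C)|^2 = (1/7)[1*|7|^2 + 1*|2 + 2*exp(-2*I*pi/7) + 2*exp(-6*I*pi/7) + exp(6*I*pi/7)|^2 + 1*|2 + 2*exp(-4*I*pi/7) + exp(-2*I*pi/7) + 2*exp(2*I*pi/7)|^2 + 1*|2 + 2*exp(-4*I*pi/7) + 2*exp(-6*I*pi/7) + exp(4*I*pi/7)|^2 + 1*|2 + exp(-4*I*pi/7) + 2*exp(6*I*pi/7) + 2*exp(4*I*pi/7)|^2 + 1*|2 + 2*exp(-2*I*pi/7) + exp(2*I*pi/7) + 2*exp(4*I*pi/7)|^2 + 1*|2 + exp(-6*I*pi/7) + 2*exp(6*I*pi/7) + 2*exp(2*I*pi/7)|^2]
  = (1/7)[(49) + (13 + 6*exp(-2*I*pi/7) + 4*exp(-4*I*pi/7) + 8*exp(-6*I*pi/7) + 8*exp(6*I*pi/7) + 4*exp(4*I*pi/7) + 6*exp(2*I*pi/7)) + (13 + 8*exp(-2*I*pi/7) + 6*exp(-4*I*pi/7) + 4*exp(-6*I*pi/7) + 4*exp(6*I*pi/7) + 6*exp(4*I*pi/7) + 8*exp(2*I*pi/7)) + (13 + 8*exp(-4*I*pi/7) + 4*exp(-2*I*pi/7) + 6*exp(-6*I*pi/7) + 6*exp(6*I*pi/7) + 4*exp(2*I*pi/7) + 8*exp(4*I*pi/7)) + (13 + 8*exp(-4*I*pi/7) + 4*exp(-2*I*pi/7) + 6*exp(-6*I*pi/7) + 6*exp(6*I*pi/7) + 4*exp(2*I*pi/7) + 8*exp(4*I*pi/7)) + (13 + 8*exp(-2*I*pi/7) + 6*exp(-4*I*pi/7) + 4*exp(-6*I*pi/7) + 4*exp(6*I*pi/7) + 6*exp(4*I*pi/7) + 8*exp(2*I*pi/7)) + (13 + 6*exp(-2*I*pi/7) + 4*exp(-4*I*pi/7) + 8*exp(-6*I*pi/7) + 8*exp(6*I*pi/7) + 4*exp(4*I*pi/7) + 6*exp(2*I*pi/7))] = 91/7 = 13.
(Exp terms are combined using exp(i*s)*conj(exp(i*t)) = exp(i*(s-t)), and sums of them are collapsed using the identity that for every m > 1 the m distinct m-th roots of unity sum to 0, e.g. 1 + exp(2*I*pi/3) + exp(-2*I*pi/3) = 0.)
A character is irreducible iff <chi, chi> = 1, so this representation is reducible.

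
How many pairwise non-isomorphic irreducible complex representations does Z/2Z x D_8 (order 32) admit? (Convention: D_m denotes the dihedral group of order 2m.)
14

Explanation: The number of irreducible complex representations of a finite group equals its number of conjugacy classes. For a direct product, #classes(G x H) = #classes(G) * #classes(H). Z/2Z has 2 classes (abelian), D_8 has 7 classes, so 2 * 7 = 14, so Z/2Z x D_8 (order 32) has exactly 14 irreducible complex representations.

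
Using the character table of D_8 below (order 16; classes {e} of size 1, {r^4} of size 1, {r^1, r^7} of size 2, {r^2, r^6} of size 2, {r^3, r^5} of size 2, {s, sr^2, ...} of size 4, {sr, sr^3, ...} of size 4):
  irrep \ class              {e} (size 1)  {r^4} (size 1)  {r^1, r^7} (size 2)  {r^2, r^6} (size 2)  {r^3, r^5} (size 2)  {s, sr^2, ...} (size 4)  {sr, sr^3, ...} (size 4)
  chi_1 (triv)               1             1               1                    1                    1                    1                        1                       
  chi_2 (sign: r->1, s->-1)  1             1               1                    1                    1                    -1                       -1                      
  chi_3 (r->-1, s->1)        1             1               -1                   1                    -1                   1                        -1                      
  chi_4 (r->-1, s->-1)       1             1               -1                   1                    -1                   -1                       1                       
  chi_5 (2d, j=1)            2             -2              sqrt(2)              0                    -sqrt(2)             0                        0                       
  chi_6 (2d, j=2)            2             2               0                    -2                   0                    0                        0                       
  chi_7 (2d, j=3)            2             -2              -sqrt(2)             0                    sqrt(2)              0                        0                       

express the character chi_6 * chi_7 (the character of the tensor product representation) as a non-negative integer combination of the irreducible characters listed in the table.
chi_6 tensor chi_7 = chi_5 + chi_7 (all other irreducibles have multiplicity 0).

Why: The character of a tensor product is the pointwise product (chi_6 * chi_7)(C) = chi_6(C) * chi_7(C):
  {e}: (2)*(2), {r^4}: (2)*(-2), {r^1, r^7}: (0)*(-sqrt(2)), {r^2, r^6}: (-2)*(0), {r^3, r^5}: (0)*(sqrt(2)), {s, sr^2, ...}: (0)*(0), {sr, sr^3, ...}: (0)*(0)
so (chi_6 * chi_7) takes values
  {e} -> 4, {r^4} -> -4, {r^1, r^7} -> 0, {r^2, r^6} -> 0, {r^3, r^5} -> 0, {s, sr^2, ...} -> 0, {sr, sr^3, ...} -> 0.
Now take the inner product of this character with each irreducible chi from the table, <chi_6*chi_7, chi> = (1/16) sum_C |C| (chi_6*chi_7)(C) conj(chi(C)):
  <chi_6*chi_7, chi_1> = (1/16)[1*(4)*conj(1) + 1*(-4)*conj(1) + 2*(0)*conj(1) + 2*(0)*conj(1) + 2*(0)*conj(1) + 4*(0)*conj(1) + 4*(0)*conj(1)]
      = (1/16)[(4) + (-4) + (0) + (0) + (0) + (0) + (0)] = 0/16 = 0
  <chi_6*chi_7, chi_2> = (1/16)[1*(4)*conj(1) + 1*(-4)*conj(1) + 2*(0)*conj(1) + 2*(0)*conj(1) + 2*(0)*conj(1) + 4*(0)*conj(-1) + 4*(0)*conj(-1)]
      = (1/16)[(4) + (-4) + (0) + (0) + (0) + (0) + (0)] = 0/16 = 0
  <chi_6*chi_7, chi_3> = (1/16)[1*(4)*conj(1) + 1*(-4)*conj(1) + 2*(0)*conj(-1) + 2*(0)*conj(1) + 2*(0)*conj(-1) + 4*(0)*conj(1) + 4*(0)*conj(-1)]
      = (1/16)[(4) + (-4) + (0) + (0) + (0) + (0) + (0)] = 0/16 = 0
  <chi_6*chi_7, chi_4> = (1/16)[1*(4)*conj(1) + 1*(-4)*conj(1) + 2*(0)*conj(-1) + 2*(0)*conj(1) + 2*(0)*conj(-1) + 4*(0)*conj(-1) + 4*(0)*conj(1)]
      = (1/16)[(4) + (-4) + (0) + (0) + (0) + (0) + (0)] = 0/16 = 0
  <chi_6*chi_7, chi_5> = (1/16)[1*(4)*conj(2) + 1*(-4)*conj(-2) + 2*(0)*conj(sqrt(2)) + 2*(0)*conj(0) + 2*(0)*conj(-sqrt(2)) + 4*(0)*conj(0) + 4*(0)*conj(0)]
      = (1/16)[(8) + (8) + (0) + (0) + (0) + (0) + (0)] = 16/16 = 1
  <chi_6*chi_7, chi_6> = (1/16)[1*(4)*conj(2) + 1*(-4)*conj(2) + 2*(0)*conj(0) + 2*(0)*conj(-2) + 2*(0)*conj(0) + 4*(0)*conj(0) + 4*(0)*conj(0)]
      = (1/16)[(8) + (-8) + (0) + (0) + (0) + (0) + (0)] = 0/16 = 0
  <chi_6*chi_7, chi_7> = (1/16)[1*(4)*conj(2) + 1*(-4)*conj(-2) + 2*(0)*conj(-sqrt(2)) + 2*(0)*conj(0) + 2*(0)*conj(sqrt(2)) + 4*(0)*conj(0) + 4*(0)*conj(0)]
      = (1/16)[(8) + (8) + (0) + (0) + (0) + (0) + (0)] = 16/16 = 1
Hence the multiplicities are chi_5: 1, chi_7: 1. Dimension check: dim(chi_6)*dim(chi_7) = 2*2 = 4 and sum (mult * dim) = 1*2 + 1*2 = 4.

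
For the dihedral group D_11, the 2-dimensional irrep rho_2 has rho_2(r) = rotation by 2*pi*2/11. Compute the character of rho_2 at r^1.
chi_{rho_2}(r^1) = 2*cos(2*pi*2*1/11) = 2*cos(4*pi/11)

Argument: rho_2(r^1) is rotation by angle 2*pi*2*1/11, whose trace is 2*cos(2*pi*2*1/11) = 2*cos(4*pi/11).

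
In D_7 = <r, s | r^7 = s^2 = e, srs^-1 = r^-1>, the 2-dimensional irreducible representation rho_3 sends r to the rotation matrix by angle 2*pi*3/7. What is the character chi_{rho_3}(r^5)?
chi_{rho_3}(r^5) = 2*cos(2*pi*3*5/7) = 2*cos(30*pi/7)

Solution. rho_3(r^5) is rotation by angle 2*pi*3*5/7, whose trace is 2*cos(2*pi*3*5/7) = 2*cos(30*pi/7).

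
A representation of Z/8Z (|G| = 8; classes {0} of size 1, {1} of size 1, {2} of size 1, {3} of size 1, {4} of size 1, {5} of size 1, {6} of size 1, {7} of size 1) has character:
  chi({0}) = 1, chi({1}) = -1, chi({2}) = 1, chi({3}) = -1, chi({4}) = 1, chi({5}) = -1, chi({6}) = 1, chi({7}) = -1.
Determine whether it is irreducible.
Irreducible: <chi, chi> = 1.

Working: <chi, chi> = (1/|G|) sum_C |C| * |chi(C)|^2 = (1/8)[1*|1|^2 + 1*|-1|^2 + 1*|1|^2 + 1*|-1|^2 + 1*|1|^2 + 1*|-1|^2 + 1*|1|^2 + 1*|-1|^2]
  = (1/8)[(1) + (1) + (1) + (1) + (1) + (1) + (1) + (1)] = 8/8 = 1.
(Exp terms are combined using exp(i*s)*conj(exp(i*t)) = exp(i*(s-t)), and sums of them are collapsed using the identity that for every m > 1 the m distinct m-th roots of unity sum to 0, e.g. 1 + exp(2*I*pi/3) + exp(-2*I*pi/3) = 0.)
A character is irreducible iff <chi, chi> = 1, so this representation is irreducible.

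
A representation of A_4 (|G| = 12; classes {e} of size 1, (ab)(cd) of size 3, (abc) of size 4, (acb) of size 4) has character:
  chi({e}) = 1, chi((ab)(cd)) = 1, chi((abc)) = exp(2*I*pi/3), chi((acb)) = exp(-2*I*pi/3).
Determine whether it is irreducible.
Irreducible: <chi, chi> = 1.

Reasoning: <chi, chi> = (1/|G|) sum_C |C| * |chi(C)|^2 = (1/12)[1*|1|^2 + 3*|1|^2 + 4*|exp(2*I*pi/3)|^2 + 4*|exp(-2*I*pi/3)|^2]
  = (1/12)[(1) + (3) + (4) + (4)] = 12/12 = 1.
(Exp terms are combined using exp(i*s)*conj(exp(i*t)) = exp(i*(s-t)), and sums of them are collapsed using the identity that for every m > 1 the m distinct m-th roots of unity sum to 0, e.g. 1 + exp(2*I*pi/3) + exp(-2*I*pi/3) = 0.)
A character is irreducible iff <chi, chi> = 1, so this representation is irreducible.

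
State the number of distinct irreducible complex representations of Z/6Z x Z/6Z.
36

Why: The number of irreducible complex representations of a finite group equals its number of conjugacy classes. Z/6Z x Z/6Z is abelian of order 36, so every element is its own conjugacy class: 36 classes, so Z/6Z x Z/6Z (order 36) has exactly 36 irreducible complex representations.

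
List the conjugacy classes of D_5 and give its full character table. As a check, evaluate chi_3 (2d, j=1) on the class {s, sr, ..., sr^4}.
Conjugacy classes: {e} of size 1, {r^1, r^4} of size 2, {r^2, r^3} of size 2, {s, sr, ..., sr^4} of size 5.
Character table:
  irrep \ class              {e} (size 1)  {r^1, r^4} (size 2)  {r^2, r^3} (size 2)  {s, sr, ..., sr^4} (size 5)
  chi_1 (triv)               1             1                    1                    1                          
  chi_2 (sign: r->1, s->-1)  1             1                    1                    -1                         
  chi_3 (2d, j=1)            2             -1/2 + sqrt(5)/2     -sqrt(5)/2 - 1/2     0                          
  chi_4 (2d, j=2)            2             -sqrt(5)/2 - 1/2     -1/2 + sqrt(5)/2     0                          

Spot check: chi_3 (2d, j=1) on {s, sr, ..., sr^4} = 0.

Why: D_5 has order 2*5 = 10 with 4 conjugacy classes, hence 4 irreducibles. Sum of squared dims 1 + 1 + 4 + 4 = 10 = |G|. Linear characters come from the abelianisation; the 2-dimensional irreps have character r^k -> 2*cos(2*pi*j*k/5), reflections -> 0.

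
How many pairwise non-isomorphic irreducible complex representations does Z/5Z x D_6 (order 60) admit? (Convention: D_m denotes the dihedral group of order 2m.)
30

Why: The number of irreducible complex representations of a finite group equals its number of conjugacy classes. For a direct product, #classes(G x H) = #classes(G) * #classes(H). Z/5Z has 5 classes (abelian), D_6 has 6 classes, so 5 * 6 = 30, so Z/5Z x D_6 (order 60) has exactly 30 irreducible complex representations.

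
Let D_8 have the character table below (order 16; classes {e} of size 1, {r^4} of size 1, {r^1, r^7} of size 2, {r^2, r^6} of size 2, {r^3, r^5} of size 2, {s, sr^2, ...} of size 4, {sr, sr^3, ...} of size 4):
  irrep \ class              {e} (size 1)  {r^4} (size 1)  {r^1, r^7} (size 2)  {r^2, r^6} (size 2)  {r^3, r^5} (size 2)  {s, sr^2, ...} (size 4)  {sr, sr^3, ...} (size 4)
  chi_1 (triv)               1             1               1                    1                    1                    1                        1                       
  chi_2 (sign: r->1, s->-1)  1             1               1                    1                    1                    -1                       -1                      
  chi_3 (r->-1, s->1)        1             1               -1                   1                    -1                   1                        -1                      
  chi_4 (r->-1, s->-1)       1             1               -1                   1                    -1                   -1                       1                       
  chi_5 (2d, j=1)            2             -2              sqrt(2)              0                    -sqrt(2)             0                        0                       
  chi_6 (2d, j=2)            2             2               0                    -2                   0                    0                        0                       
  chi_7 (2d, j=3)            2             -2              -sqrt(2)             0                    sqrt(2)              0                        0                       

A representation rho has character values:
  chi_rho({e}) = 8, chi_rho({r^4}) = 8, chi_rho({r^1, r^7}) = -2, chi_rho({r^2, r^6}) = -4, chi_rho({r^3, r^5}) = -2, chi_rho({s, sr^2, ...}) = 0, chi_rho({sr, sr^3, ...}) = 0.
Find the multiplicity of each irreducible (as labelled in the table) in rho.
Multiplicities: chi_1: 0, chi_2: 0, chi_3: 1, chi_4: 1, chi_5: 0, chi_6: 3, chi_7: 0.

Reasoning: Use <chi_rho, chi> = (1/|G|) sum_C |C| * chi_rho(C) * conj(chi(C)) with |G| = 16 for each irreducible chi in the table:
  <chi_rho, chi_1> = (1/16)[1*(8)*conj(1) + 1*(8)*conj(1) + 2*(-2)*conj(1) + 2*(-4)*conj(1) + 2*(-2)*conj(1) + 4*(0)*conj(1) + 4*(0)*conj(1)]
      = (1/16)[(8) + (8) + (-4) + (-8) + (-4) + (0) + (0)] = 0/16 = 0
  <chi_rho, chi_2> = (1/16)[1*(8)*conj(1) + 1*(8)*conj(1) + 2*(-2)*conj(1) + 2*(-4)*conj(1) + 2*(-2)*conj(1) + 4*(0)*conj(-1) + 4*(0)*conj(-1)]
      = (1/16)[(8) + (8) + (-4) + (-8) + (-4) + (0) + (0)] = 0/16 = 0
  <chi_rho, chi_3> = (1/16)[1*(8)*conj(1) + 1*(8)*conj(1) + 2*(-2)*conj(-1) + 2*(-4)*conj(1) + 2*(-2)*conj(-1) + 4*(0)*conj(1) + 4*(0)*conj(-1)]
      = (1/16)[(8) + (8) + (4) + (-8) + (4) + (0) + (0)] = 16/16 = 1
  <chi_rho, chi_4> = (1/16)[1*(8)*conj(1) + 1*(8)*conj(1) + 2*(-2)*conj(-1) + 2*(-4)*conj(1) + 2*(-2)*conj(-1) + 4*(0)*conj(-1) + 4*(0)*conj(1)]
      = (1/16)[(8) + (8) + (4) + (-8) + (4) + (0) + (0)] = 16/16 = 1
  <chi_rho, chi_5> = (1/16)[1*(8)*conj(2) + 1*(8)*conj(-2) + 2*(-2)*conj(sqrt(2)) + 2*(-4)*conj(0) + 2*(-2)*conj(-sqrt(2)) + 4*(0)*conj(0) + 4*(0)*conj(0)]
      = (1/16)[(16) + (-16) + (-4*sqrt(2)) + (0) + (4*sqrt(2)) + (0) + (0)] = 0/16 = 0
  <chi_rho, chi_6> = (1/16)[1*(8)*conj(2) + 1*(8)*conj(2) + 2*(-2)*conj(0) + 2*(-4)*conj(-2) + 2*(-2)*conj(0) + 4*(0)*conj(0) + 4*(0)*conj(0)]
      = (1/16)[(16) + (16) + (0) + (16) + (0) + (0) + (0)] = 48/16 = 3
  <chi_rho, chi_7> = (1/16)[1*(8)*conj(2) + 1*(8)*conj(-2) + 2*(-2)*conj(-sqrt(2)) + 2*(-4)*conj(0) + 2*(-2)*conj(sqrt(2)) + 4*(0)*conj(0) + 4*(0)*conj(0)]
      = (1/16)[(16) + (-16) + (4*sqrt(2)) + (0) + (-4*sqrt(2)) + (0) + (0)] = 0/16 = 0
Dimension check: dim(rho) = sum (mult * dim) = 0*1 + 0*1 + 1*1 + 1*1 + 0*2 + 3*2 + 0*2 = 8 = chi_rho(e) = 8.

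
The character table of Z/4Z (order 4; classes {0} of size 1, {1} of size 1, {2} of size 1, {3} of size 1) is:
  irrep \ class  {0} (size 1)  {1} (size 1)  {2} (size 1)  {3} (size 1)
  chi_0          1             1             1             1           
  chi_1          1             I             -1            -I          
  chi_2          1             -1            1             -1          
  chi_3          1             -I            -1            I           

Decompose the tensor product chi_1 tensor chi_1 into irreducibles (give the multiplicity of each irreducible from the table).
chi_1 tensor chi_1 = chi_2 (all other irreducibles have multiplicity 0).

The character of a tensor product is the pointwise product (chi_1 * chi_1)(C) = chi_1(C) * chi_1(C):
  {0}: (1)*(1), {1}: (I)*(I), {2}: (-1)*(-1), {3}: (-I)*(-I)
so (chi_1 * chi_1) takes values
  {0} -> 1, {1} -> -1, {2} -> 1, {3} -> -1.
Now take the inner product of this character with each irreducible chi from the table, <chi_1*chi_1, chi> = (1/4) sum_C |C| (chi_1*chi_1)(C) conj(chi(C)):
  <chi_1*chi_1, chi_0> = (1/4)[1*(1)*conj(1) + 1*(-1)*conj(1) + 1*(1)*conj(1) + 1*(-1)*conj(1)]
      = (1/4)[(1) + (-1) + (1) + (-1)] = 0/4 = 0
  <chi_1*chi_1, chi_1> = (1/4)[1*(1)*conj(1) + 1*(-1)*conj(I) + 1*(1)*conj(-1) + 1*(-1)*conj(-I)]
      = (1/4)[(1) + (I) + (-1) + (-I)] = 0/4 = 0
  <chi_1*chi_1, chi_2> = (1/4)[1*(1)*conj(1) + 1*(-1)*conj(-1) + 1*(1)*conj(1) + 1*(-1)*conj(-1)]
      = (1/4)[(1) + (1) + (1) + (1)] = 4/4 = 1
  <chi_1*chi_1, chi_3> = (1/4)[1*(1)*conj(1) + 1*(-1)*conj(-I) + 1*(1)*conj(-1) + 1*(-1)*conj(I)]
      = (1/4)[(1) + (-I) + (-1) + (I)] = 0/4 = 0
(Exp terms are combined using exp(i*s)*conj(exp(i*t)) = exp(i*(s-t)), and sums of them are collapsed using the identity that for every m > 1 the m distinct m-th roots of unity sum to 0, e.g. 1 + exp(2*I*pi/3) + exp(-2*I*pi/3) = 0.)
Hence the multiplicities are chi_2: 1. Dimension check: dim(chi_1)*dim(chi_1) = 1*1 = 1 and sum (mult * dim) = 1*1 = 1.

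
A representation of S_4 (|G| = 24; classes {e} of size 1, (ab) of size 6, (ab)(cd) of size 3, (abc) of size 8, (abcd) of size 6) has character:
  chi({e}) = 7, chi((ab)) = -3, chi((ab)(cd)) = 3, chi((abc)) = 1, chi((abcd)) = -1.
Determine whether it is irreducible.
Not irreducible (reducible): <chi, chi> = 6 > 1.

Explanation: <chi, chi> = (1/|G|) sum_C |C| * |chi(C)|^2 = (1/24)[1*|7|^2 + 6*|-3|^2 + 3*|3|^2 + 8*|1|^2 + 6*|-1|^2]
  = (1/24)[(49) + (54) + (27) + (8) + (6)] = 144/24 = 6.
A character is irreducible iff <chi, chi> = 1, so this representation is reducible.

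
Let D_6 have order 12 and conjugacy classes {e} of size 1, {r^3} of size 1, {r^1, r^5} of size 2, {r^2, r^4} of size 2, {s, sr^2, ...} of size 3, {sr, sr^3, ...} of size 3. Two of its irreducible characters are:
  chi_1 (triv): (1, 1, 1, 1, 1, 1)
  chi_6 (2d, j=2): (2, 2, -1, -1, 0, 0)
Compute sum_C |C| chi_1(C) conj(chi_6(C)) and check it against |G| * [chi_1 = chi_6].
Sum = 0; so <chi_1, chi_6> = 0 (distinct irreducibles are orthogonal).

Solution. Compute term by term over conjugacy classes (|C| * chi_1(C) * conj(chi_6(C))):
  1*(1)*conj(2) + 1*(1)*conj(2) + 2*(1)*conj(-1) + 2*(1)*conj(-1) + 3*(1)*conj(0) + 3*(1)*conj(0)
  = (2) + (2) + (-2) + (-2) + (0) + (0)
  = 0.
Dividing by |G| = 12 gives 0/12 = 0, matching the row-orthogonality relation <chi_1, chi_6> = [chi_1 = chi_6].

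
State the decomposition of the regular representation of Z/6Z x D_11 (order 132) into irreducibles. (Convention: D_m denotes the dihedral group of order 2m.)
Each irreducible V_i of dimension d_i appears with multiplicity d_i, i.e. rho_reg = (direct sum over all irreducibles V_i) d_i V_i. The irreducible dimensions for Z/6Z x D_11 are 1, 1, 1, 1, 1, 1, 1, 1, 1, 1, 1, 1, 2, 2, 2, 2, 2, 2, 2, 2, 2, 2, 2, 2, 2, 2, 2, 2, 2, 2, 2, 2, 2, 2, 2, 2, 2, 2, 2, 2, 2, 2: 12 irreducibles of dimension 1, each with multiplicity 1; 30 irreducibles of dimension 2, each with multiplicity 2. Total dimension 12*1*1 + 30*2*2 = 132 = |G|.

Proof sketch: General theorem: in the regular representation of a finite group G, each irreducible appears with multiplicity equal to its dimension. Check: dim(rho_reg) = sum d_i^2 = 1 + 1 + 1 + 1 + 1 + 1 + 1 + 1 + 1 + 1 + 1 + 1 + 4 + 4 + 4 + 4 + 4 + 4 + 4 + 4 + 4 + 4 + 4 + 4 + 4 + 4 + 4 + 4 + 4 + 4 + 4 + 4 + 4 + 4 + 4 + 4 + 4 + 4 + 4 + 4 + 4 + 4 = 132 = |G|.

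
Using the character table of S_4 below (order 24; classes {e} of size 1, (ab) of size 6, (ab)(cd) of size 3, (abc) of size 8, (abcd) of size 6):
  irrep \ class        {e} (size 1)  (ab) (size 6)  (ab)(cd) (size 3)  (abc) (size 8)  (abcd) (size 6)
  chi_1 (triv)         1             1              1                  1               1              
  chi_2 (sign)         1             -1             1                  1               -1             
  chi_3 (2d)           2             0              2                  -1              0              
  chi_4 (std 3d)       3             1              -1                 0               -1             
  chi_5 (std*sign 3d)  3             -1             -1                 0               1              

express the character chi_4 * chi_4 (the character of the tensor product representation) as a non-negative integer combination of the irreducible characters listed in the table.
chi_4 tensor chi_4 = chi_1 + chi_3 + chi_4 + chi_5 (all other irreducibles have multiplicity 0).

Why: The character of a tensor product is the pointwise product (chi_4 * chi_4)(C) = chi_4(C) * chi_4(C):
  {e}: (3)*(3), (ab): (1)*(1), (ab)(cd): (-1)*(-1), (abc): (0)*(0), (abcd): (-1)*(-1)
so (chi_4 * chi_4) takes values
  {e} -> 9, (ab) -> 1, (ab)(cd) -> 1, (abc) -> 0, (abcd) -> 1.
Now take the inner product of this character with each irreducible chi from the table, <chi_4*chi_4, chi> = (1/24) sum_C |C| (chi_4*chi_4)(C) conj(chi(C)):
  <chi_4*chi_4, chi_1> = (1/24)[1*(9)*conj(1) + 6*(1)*conj(1) + 3*(1)*conj(1) + 8*(0)*conj(1) + 6*(1)*conj(1)]
      = (1/24)[(9) + (6) + (3) + (0) + (6)] = 24/24 = 1
  <chi_4*chi_4, chi_2> = (1/24)[1*(9)*conj(1) + 6*(1)*conj(-1) + 3*(1)*conj(1) + 8*(0)*conj(1) + 6*(1)*conj(-1)]
      = (1/24)[(9) + (-6) + (3) + (0) + (-6)] = 0/24 = 0
  <chi_4*chi_4, chi_3> = (1/24)[1*(9)*conj(2) + 6*(1)*conj(0) + 3*(1)*conj(2) + 8*(0)*conj(-1) + 6*(1)*conj(0)]
      = (1/24)[(18) + (0) + (6) + (0) + (0)] = 24/24 = 1
  <chi_4*chi_4, chi_4> = (1/24)[1*(9)*conj(3) + 6*(1)*conj(1) + 3*(1)*conj(-1) + 8*(0)*conj(0) + 6*(1)*conj(-1)]
      = (1/24)[(27) + (6) + (-3) + (0) + (-6)] = 24/24 = 1
  <chi_4*chi_4, chi_5> = (1/24)[1*(9)*conj(3) + 6*(1)*conj(-1) + 3*(1)*conj(-1) + 8*(0)*conj(0) + 6*(1)*conj(1)]
      = (1/24)[(27) + (-6) + (-3) + (0) + (6)] = 24/24 = 1
Hence the multiplicities are chi_1: 1, chi_3: 1, chi_4: 1, chi_5: 1. Dimension check: dim(chi_4)*dim(chi_4) = 3*3 = 9 and sum (mult * dim) = 1*1 + 1*2 + 1*3 + 1*3 = 9.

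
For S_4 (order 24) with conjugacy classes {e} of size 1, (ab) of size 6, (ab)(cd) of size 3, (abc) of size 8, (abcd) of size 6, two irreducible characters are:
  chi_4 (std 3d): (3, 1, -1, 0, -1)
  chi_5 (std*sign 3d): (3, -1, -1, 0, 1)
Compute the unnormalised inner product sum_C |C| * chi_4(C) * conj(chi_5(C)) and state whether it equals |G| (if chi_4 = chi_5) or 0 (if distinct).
Sum = 0; so <chi_4, chi_5> = 0 (distinct irreducibles are orthogonal).

Compute term by term over conjugacy classes (|C| * chi_4(C) * conj(chi_5(C))):
  1*(3)*conj(3) + 6*(1)*conj(-1) + 3*(-1)*conj(-1) + 8*(0)*conj(0) + 6*(-1)*conj(1)
  = (9) + (-6) + (3) + (0) + (-6)
  = 0.
Dividing by |G| = 24 gives 0/24 = 0, matching the row-orthogonality relation <chi_4, chi_5> = [chi_4 = chi_5].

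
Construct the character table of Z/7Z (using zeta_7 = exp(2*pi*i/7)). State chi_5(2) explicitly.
Character table of Z/7Z (irreps indexed chi_0,...,chi_6 with chi_k(m) = zeta_7^(k*m), zeta_7 = exp(2*pi*i/7)):
  irrep \ class  {0} (size 1)  {1} (size 1)    {2} (size 1)    {3} (size 1)    {4} (size 1)    {5} (size 1)    {6} (size 1)  
  chi_0          1             1               1               1               1               1               1             
  chi_1          1             exp(2*I*pi/7)   exp(4*I*pi/7)   exp(6*I*pi/7)   exp(-6*I*pi/7)  exp(-4*I*pi/7)  exp(-2*I*pi/7)
  chi_2          1             exp(4*I*pi/7)   exp(-6*I*pi/7)  exp(-2*I*pi/7)  exp(2*I*pi/7)   exp(6*I*pi/7)   exp(-4*I*pi/7)
  chi_3          1             exp(6*I*pi/7)   exp(-2*I*pi/7)  exp(4*I*pi/7)   exp(-4*I*pi/7)  exp(2*I*pi/7)   exp(-6*I*pi/7)
  chi_4          1             exp(-6*I*pi/7)  exp(2*I*pi/7)   exp(-4*I*pi/7)  exp(4*I*pi/7)   exp(-2*I*pi/7)  exp(6*I*pi/7) 
  chi_5          1             exp(-4*I*pi/7)  exp(6*I*pi/7)   exp(2*I*pi/7)   exp(-2*I*pi/7)  exp(-6*I*pi/7)  exp(4*I*pi/7) 
  chi_6          1             exp(-2*I*pi/7)  exp(-4*I*pi/7)  exp(-6*I*pi/7)  exp(6*I*pi/7)   exp(4*I*pi/7)   exp(2*I*pi/7) 

Spot check: chi_5(2) = zeta_7^(5*2) = zeta_7^10 = exp(6*I*pi/7).

Z/7Z is abelian, so all 7 irreducible complex representations are 1-dimensional. They are given by chi_k(m) = zeta_7^(k*m) for k = 0,...,6. Row orthogonality: sum_m chi_k(m) conj(chi_l(m)) = 7 * [k = l].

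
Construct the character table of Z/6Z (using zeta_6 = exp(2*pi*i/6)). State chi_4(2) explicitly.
Character table of Z/6Z (irreps indexed chi_0,...,chi_5 with chi_k(m) = zeta_6^(k*m), zeta_6 = exp(2*pi*i/6)):
  irrep \ class  {0} (size 1)  {1} (size 1)    {2} (size 1)    {3} (size 1)  {4} (size 1)    {5} (size 1)  
  chi_0          1             1               1               1             1               1             
  chi_1          1             exp(I*pi/3)     exp(2*I*pi/3)   -1            exp(-2*I*pi/3)  exp(-I*pi/3)  
  chi_2          1             exp(2*I*pi/3)   exp(-2*I*pi/3)  1             exp(2*I*pi/3)   exp(-2*I*pi/3)
  chi_3          1             -1              1               -1            1               -1            
  chi_4          1             exp(-2*I*pi/3)  exp(2*I*pi/3)   1             exp(-2*I*pi/3)  exp(2*I*pi/3) 
  chi_5          1             exp(-I*pi/3)    exp(-2*I*pi/3)  -1            exp(2*I*pi/3)   exp(I*pi/3)   

Spot check: chi_4(2) = zeta_6^(4*2) = zeta_6^8 = exp(2*I*pi/3).

Argument: Z/6Z is abelian, so all 6 irreducible complex representations are 1-dimensional. They are given by chi_k(m) = zeta_6^(k*m) for k = 0,...,5. Row orthogonality: sum_m chi_k(m) conj(chi_l(m)) = 6 * [k = l].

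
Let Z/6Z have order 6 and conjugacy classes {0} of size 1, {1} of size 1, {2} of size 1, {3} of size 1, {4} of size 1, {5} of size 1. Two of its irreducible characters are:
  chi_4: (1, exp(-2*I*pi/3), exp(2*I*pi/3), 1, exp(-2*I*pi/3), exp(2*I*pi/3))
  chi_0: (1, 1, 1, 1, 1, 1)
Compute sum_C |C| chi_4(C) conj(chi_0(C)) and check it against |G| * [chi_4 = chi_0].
Sum = 0; so <chi_4, chi_0> = 0 (distinct irreducibles are orthogonal).

Justification: Compute term by term over conjugacy classes (|C| * chi_4(C) * conj(chi_0(C))):
  1*(1)*conj(1) + 1*(exp(-2*I*pi/3))*conj(1) + 1*(exp(2*I*pi/3))*conj(1) + 1*(1)*conj(1) + 1*(exp(-2*I*pi/3))*conj(1) + 1*(exp(2*I*pi/3))*conj(1)
  = (1) + (exp(-2*I*pi/3)) + (exp(2*I*pi/3)) + (1) + (exp(-2*I*pi/3)) + (exp(2*I*pi/3))
  = 0.
(Exp terms are combined using exp(i*s)*conj(exp(i*t)) = exp(i*(s-t)), and sums of them are collapsed using the identity that for every m > 1 the m distinct m-th roots of unity sum to 0, e.g. 1 + exp(2*I*pi/3) + exp(-2*I*pi/3) = 0.)
Dividing by |G| = 6 gives 0/6 = 0, matching the row-orthogonality relation <chi_4, chi_0> = [chi_4 = chi_0].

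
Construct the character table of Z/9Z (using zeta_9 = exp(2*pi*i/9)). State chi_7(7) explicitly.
Character table of Z/9Z (irreps indexed chi_0,...,chi_8 with chi_k(m) = zeta_9^(k*m), zeta_9 = exp(2*pi*i/9)):
  irrep \ class  {0} (size 1)  {1} (size 1)    {2} (size 1)    {3} (size 1)    {4} (size 1)    {5} (size 1)    {6} (size 1)    {7} (size 1)    {8} (size 1)  
  chi_0          1             1               1               1               1               1               1               1               1             
  chi_1          1             exp(2*I*pi/9)   exp(4*I*pi/9)   exp(2*I*pi/3)   exp(8*I*pi/9)   exp(-8*I*pi/9)  exp(-2*I*pi/3)  exp(-4*I*pi/9)  exp(-2*I*pi/9)
  chi_2          1             exp(4*I*pi/9)   exp(8*I*pi/9)   exp(-2*I*pi/3)  exp(-2*I*pi/9)  exp(2*I*pi/9)   exp(2*I*pi/3)   exp(-8*I*pi/9)  exp(-4*I*pi/9)
  chi_3          1             exp(2*I*pi/3)   exp(-2*I*pi/3)  1               exp(2*I*pi/3)   exp(-2*I*pi/3)  1               exp(2*I*pi/3)   exp(-2*I*pi/3)
  chi_4          1             exp(8*I*pi/9)   exp(-2*I*pi/9)  exp(2*I*pi/3)   exp(-4*I*pi/9)  exp(4*I*pi/9)   exp(-2*I*pi/3)  exp(2*I*pi/9)   exp(-8*I*pi/9)
  chi_5          1             exp(-8*I*pi/9)  exp(2*I*pi/9)   exp(-2*I*pi/3)  exp(4*I*pi/9)   exp(-4*I*pi/9)  exp(2*I*pi/3)   exp(-2*I*pi/9)  exp(8*I*pi/9) 
  chi_6          1             exp(-2*I*pi/3)  exp(2*I*pi/3)   1               exp(-2*I*pi/3)  exp(2*I*pi/3)   1               exp(-2*I*pi/3)  exp(2*I*pi/3) 
  chi_7          1             exp(-4*I*pi/9)  exp(-8*I*pi/9)  exp(2*I*pi/3)   exp(2*I*pi/9)   exp(-2*I*pi/9)  exp(-2*I*pi/3)  exp(8*I*pi/9)   exp(4*I*pi/9) 
  chi_8          1             exp(-2*I*pi/9)  exp(-4*I*pi/9)  exp(-2*I*pi/3)  exp(-8*I*pi/9)  exp(8*I*pi/9)   exp(2*I*pi/3)   exp(4*I*pi/9)   exp(2*I*pi/9) 

Spot check: chi_7(7) = zeta_9^(7*7) = zeta_9^49 = exp(8*I*pi/9).

Explanation: Z/9Z is abelian, so all 9 irreducible complex representations are 1-dimensional. They are given by chi_k(m) = zeta_9^(k*m) for k = 0,...,8. Row orthogonality: sum_m chi_k(m) conj(chi_l(m)) = 9 * [k = l].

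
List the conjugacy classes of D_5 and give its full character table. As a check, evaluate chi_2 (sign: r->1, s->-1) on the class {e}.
Conjugacy classes: {e} of size 1, {r^1, r^4} of size 2, {r^2, r^3} of size 2, {s, sr, ..., sr^4} of size 5.
Character table:
  irrep \ class              {e} (size 1)  {r^1, r^4} (size 2)  {r^2, r^3} (size 2)  {s, sr, ..., sr^4} (size 5)
  chi_1 (triv)               1             1                    1                    1                          
  chi_2 (sign: r->1, s->-1)  1             1                    1                    -1                         
  chi_3 (2d, j=1)            2             -1/2 + sqrt(5)/2     -sqrt(5)/2 - 1/2     0                          
  chi_4 (2d, j=2)            2             -sqrt(5)/2 - 1/2     -1/2 + sqrt(5)/2     0                          

Spot check: chi_2 (sign: r->1, s->-1) on {e} = 1.

Proof sketch: D_5 has order 2*5 = 10 with 4 conjugacy classes, hence 4 irreducibles. Sum of squared dims 1 + 1 + 4 + 4 = 10 = |G|. Linear characters come from the abelianisation; the 2-dimensional irreps have character r^k -> 2*cos(2*pi*j*k/5), reflections -> 0.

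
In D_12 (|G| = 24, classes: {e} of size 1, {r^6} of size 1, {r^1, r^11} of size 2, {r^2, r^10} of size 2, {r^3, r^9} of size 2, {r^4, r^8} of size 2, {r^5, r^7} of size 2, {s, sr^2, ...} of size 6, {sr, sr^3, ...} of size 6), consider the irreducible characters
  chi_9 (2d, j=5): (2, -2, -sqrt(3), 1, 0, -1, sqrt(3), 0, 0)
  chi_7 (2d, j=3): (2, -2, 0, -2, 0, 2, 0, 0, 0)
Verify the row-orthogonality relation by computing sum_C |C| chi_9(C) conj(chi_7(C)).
Sum = 0; so <chi_9, chi_7> = 0 (distinct irreducibles are orthogonal).

Explanation: Compute term by term over conjugacy classes (|C| * chi_9(C) * conj(chi_7(C))):
  1*(2)*conj(2) + 1*(-2)*conj(-2) + 2*(-sqrt(3))*conj(0) + 2*(1)*conj(-2) + 2*(0)*conj(0) + 2*(-1)*conj(2) + 2*(sqrt(3))*conj(0) + 6*(0)*conj(0) + 6*(0)*conj(0)
  = (4) + (4) + (0) + (-4) + (0) + (-4) + (0) + (0) + (0)
  = 0.
Dividing by |G| = 24 gives 0/24 = 0, matching the row-orthogonality relation <chi_9, chi_7> = [chi_9 = chi_7].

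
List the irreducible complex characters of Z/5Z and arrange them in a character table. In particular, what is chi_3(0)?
Character table of Z/5Z (irreps indexed chi_0,...,chi_4 with chi_k(m) = zeta_5^(k*m), zeta_5 = exp(2*pi*i/5)):
  irrep \ class  {0} (size 1)  {1} (size 1)    {2} (size 1)    {3} (size 1)    {4} (size 1)  
  chi_0          1             1               1               1               1             
  chi_1          1             exp(2*I*pi/5)   exp(4*I*pi/5)   exp(-4*I*pi/5)  exp(-2*I*pi/5)
  chi_2          1             exp(4*I*pi/5)   exp(-2*I*pi/5)  exp(2*I*pi/5)   exp(-4*I*pi/5)
  chi_3          1             exp(-4*I*pi/5)  exp(2*I*pi/5)   exp(-2*I*pi/5)  exp(4*I*pi/5) 
  chi_4          1             exp(-2*I*pi/5)  exp(-4*I*pi/5)  exp(4*I*pi/5)   exp(2*I*pi/5) 

Spot check: chi_3(0) = zeta_5^(3*0) = zeta_5^0 = 1.

Explanation: Z/5Z is abelian, so all 5 irreducible complex representations are 1-dimensional. They are given by chi_k(m) = zeta_5^(k*m) for k = 0,...,4. Row orthogonality: sum_m chi_k(m) conj(chi_l(m)) = 5 * [k = l].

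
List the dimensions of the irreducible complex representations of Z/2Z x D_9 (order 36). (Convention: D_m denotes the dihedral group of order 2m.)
Dimensions: 1, 1, 1, 1, 2, 2, 2, 2, 2, 2, 2, 2

There are 12 irreducibles (= number of conjugacy classes). Their dimensions d_i satisfy sum d_i^2 = |G| = 36: 1 + 1 + 1 + 1 + 4 + 4 + 4 + 4 + 4 + 4 + 4 + 4 = 36. (For the product with Z/2Z: each of the 2 1-dim characters of Z/2Z tensors with each irrep of D_9, giving 2 copies of each D_9-dimension.)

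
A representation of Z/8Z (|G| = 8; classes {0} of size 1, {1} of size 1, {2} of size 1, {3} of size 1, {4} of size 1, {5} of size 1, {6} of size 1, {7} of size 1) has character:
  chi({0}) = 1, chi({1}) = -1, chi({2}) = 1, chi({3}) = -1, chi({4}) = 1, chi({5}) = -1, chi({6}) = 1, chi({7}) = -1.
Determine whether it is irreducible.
Irreducible: <chi, chi> = 1.

Derivation: <chi, chi> = (1/|G|) sum_C |C| * |chi(C)|^2 = (1/8)[1*|1|^2 + 1*|-1|^2 + 1*|1|^2 + 1*|-1|^2 + 1*|1|^2 + 1*|-1|^2 + 1*|1|^2 + 1*|-1|^2]
  = (1/8)[(1) + (1) + (1) + (1) + (1) + (1) + (1) + (1)] = 8/8 = 1.
(Exp terms are combined using exp(i*s)*conj(exp(i*t)) = exp(i*(s-t)), and sums of them are collapsed using the identity that for every m > 1 the m distinct m-th roots of unity sum to 0, e.g. 1 + exp(2*I*pi/3) + exp(-2*I*pi/3) = 0.)
A character is irreducible iff <chi, chi> = 1, so this representation is irreducible.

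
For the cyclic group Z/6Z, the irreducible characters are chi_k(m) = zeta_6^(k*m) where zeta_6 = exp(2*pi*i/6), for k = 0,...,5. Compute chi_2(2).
chi_2(2) = zeta_6^4 = exp(-2*I*pi/3)

Reasoning: chi_2(2) = zeta_6^(2*2) = zeta_6^4. Since zeta_6^6 = 1, this equals zeta_6^4 = exp(2*pi*i*4/6) = exp(-2*I*pi/3).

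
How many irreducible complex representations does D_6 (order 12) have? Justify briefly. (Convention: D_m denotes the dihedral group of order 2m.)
6

Why: The number of irreducible complex representations of a finite group equals its number of conjugacy classes. D_6 has 6 conjugacy classes (n/2 + 3 for n even), so D_6 (order 12) has exactly 6 irreducible complex representations.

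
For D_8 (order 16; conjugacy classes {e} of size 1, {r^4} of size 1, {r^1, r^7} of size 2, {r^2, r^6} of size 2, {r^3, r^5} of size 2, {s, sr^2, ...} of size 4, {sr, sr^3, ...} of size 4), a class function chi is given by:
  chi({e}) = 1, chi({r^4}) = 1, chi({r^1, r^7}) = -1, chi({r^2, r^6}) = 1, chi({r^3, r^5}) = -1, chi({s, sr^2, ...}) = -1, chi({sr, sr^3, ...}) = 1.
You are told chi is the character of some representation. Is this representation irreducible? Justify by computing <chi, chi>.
Irreducible: <chi, chi> = 1.

Proof sketch: <chi, chi> = (1/|G|) sum_C |C| * |chi(C)|^2 = (1/16)[1*|1|^2 + 1*|1|^2 + 2*|-1|^2 + 2*|1|^2 + 2*|-1|^2 + 4*|-1|^2 + 4*|1|^2]
  = (1/16)[(1) + (1) + (2) + (2) + (2) + (4) + (4)] = 16/16 = 1.
A character is irreducible iff <chi, chi> = 1, so this representation is irreducible.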